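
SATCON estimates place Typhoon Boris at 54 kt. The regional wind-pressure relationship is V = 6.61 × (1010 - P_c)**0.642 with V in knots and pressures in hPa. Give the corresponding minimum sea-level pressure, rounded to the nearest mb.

ΔP = (V / 6.61)^(1/0.642) = (54/6.61)^1.558.
54/6.61 = 8.169; 8.169^1.558 ≈ 26.35 mb.
P_c = 1010 − 26.35 = 983.65 ≈ 984 mb.

984 mb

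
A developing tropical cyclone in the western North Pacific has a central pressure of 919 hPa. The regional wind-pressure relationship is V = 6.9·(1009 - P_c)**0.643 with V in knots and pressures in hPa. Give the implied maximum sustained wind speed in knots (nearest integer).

125 kt

ΔP = 1009 − 919 = 90 hPa.
90^0.643 ≈ 18.054.
V ≈ 6.9 × 18.054 ≈ 124.6 kt.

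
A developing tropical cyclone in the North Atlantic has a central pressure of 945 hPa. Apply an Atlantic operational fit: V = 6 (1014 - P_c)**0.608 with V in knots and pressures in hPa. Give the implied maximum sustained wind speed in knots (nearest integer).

ΔP = 1014 − 945 = 69 hPa.
69^0.608 ≈ 13.123.
V ≈ 6 × 13.123 ≈ 78.7 kt.

79 kt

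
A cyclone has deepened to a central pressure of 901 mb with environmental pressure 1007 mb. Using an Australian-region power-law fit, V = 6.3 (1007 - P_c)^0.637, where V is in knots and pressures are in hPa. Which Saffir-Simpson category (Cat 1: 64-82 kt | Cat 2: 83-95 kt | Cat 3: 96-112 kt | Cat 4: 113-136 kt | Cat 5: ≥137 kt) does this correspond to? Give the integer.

ΔP = 1007 − 901 = 106 mb.
V ≈ 6.3 × 106^0.637 = 6.3 × 19.50 ≈ 123 kt.
123 kt falls in the Category 4 band.

4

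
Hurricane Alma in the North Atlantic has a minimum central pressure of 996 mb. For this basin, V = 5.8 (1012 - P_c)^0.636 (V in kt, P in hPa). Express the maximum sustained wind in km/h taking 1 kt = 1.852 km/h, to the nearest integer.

ΔP = 1012 − 996 = 16 mb.
V ≈ 5.8 × 16^0.636 = 5.8 × 5.832 ≈ 33.826 kt.
33.826 × 1.852 ≈ 62.65 km/h → 63 km/h.

63 km/h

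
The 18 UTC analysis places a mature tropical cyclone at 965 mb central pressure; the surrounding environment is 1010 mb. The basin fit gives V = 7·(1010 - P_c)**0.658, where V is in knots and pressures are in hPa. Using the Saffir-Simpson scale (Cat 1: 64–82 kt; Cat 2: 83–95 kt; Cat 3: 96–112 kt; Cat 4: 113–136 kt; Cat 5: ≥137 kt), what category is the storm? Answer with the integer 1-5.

ΔP = 1010 − 965 = 45 mb.
V ≈ 7 × 45^0.658 = 7 × 12.24 ≈ 86 kt.
86 kt falls in the Category 2 band.

2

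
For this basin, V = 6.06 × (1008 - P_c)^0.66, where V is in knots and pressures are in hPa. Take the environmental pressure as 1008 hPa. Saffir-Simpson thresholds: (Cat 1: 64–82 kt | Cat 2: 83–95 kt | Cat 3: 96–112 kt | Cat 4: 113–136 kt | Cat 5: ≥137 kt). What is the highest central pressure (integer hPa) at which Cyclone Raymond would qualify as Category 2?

955 hPa

Category 2 begins at V = 83 kt.
Required ΔP = (83/6.06)^(1/0.66) = 13.696^1.515 ≈ 52.74 hPa.
P_c ≤ 1008 − 52.74 = 955.26, so the highest integer P_c is 955 hPa.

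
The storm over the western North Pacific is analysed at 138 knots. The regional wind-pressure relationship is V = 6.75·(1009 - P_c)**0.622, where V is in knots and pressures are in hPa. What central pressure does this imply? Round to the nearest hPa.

881 hPa

ΔP = (V / 6.75)^(1/0.622) = (138/6.75)^1.608.
138/6.75 = 20.444; 20.444^1.608 ≈ 127.95 hPa.
P_c = 1009 − 127.95 = 881.05 ≈ 881 hPa.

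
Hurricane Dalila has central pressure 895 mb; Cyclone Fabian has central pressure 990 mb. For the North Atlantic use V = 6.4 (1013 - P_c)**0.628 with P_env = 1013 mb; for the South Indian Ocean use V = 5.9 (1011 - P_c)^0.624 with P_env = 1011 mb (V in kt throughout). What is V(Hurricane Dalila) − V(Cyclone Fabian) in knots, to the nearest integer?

89 kt

Hurricane Dalila: ΔP = 118; V ≈ 6.4 × 118^0.628 ≈ 128.03 kt.
Cyclone Fabian: ΔP = 21; V ≈ 5.9 × 21^0.624 ≈ 39.44 kt.
Difference ≈ 128.03 − 39.44 = 88.59 → 89 kt.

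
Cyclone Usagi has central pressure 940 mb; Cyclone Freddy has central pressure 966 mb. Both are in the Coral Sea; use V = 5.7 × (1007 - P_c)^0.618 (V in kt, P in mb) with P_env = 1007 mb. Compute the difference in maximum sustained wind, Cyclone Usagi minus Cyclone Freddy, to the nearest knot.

Cyclone Usagi: ΔP = 67; V ≈ 5.7 × 67^0.618 ≈ 76.63 kt.
Cyclone Freddy: ΔP = 41; V ≈ 5.7 × 41^0.618 ≈ 56.57 kt.
Difference ≈ 76.63 − 56.57 = 20.06 → 20 kt.

20 kt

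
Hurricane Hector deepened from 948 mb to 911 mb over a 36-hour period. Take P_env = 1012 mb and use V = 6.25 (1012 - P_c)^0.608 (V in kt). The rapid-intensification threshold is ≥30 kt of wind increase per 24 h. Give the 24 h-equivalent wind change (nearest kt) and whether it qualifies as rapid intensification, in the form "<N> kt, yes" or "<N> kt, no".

17 kt, no

V₁: ΔP = 64, V ≈ 6.25 × 64^0.608 ≈ 78.35 kt.
V₂: ΔP = 101, V ≈ 6.25 × 101^0.608 ≈ 103.40 kt.
ΔV over 36 h = 25.05 kt → 24 h equivalent = 25.05 × 24/36 ≈ 16.70 kt.
17 kt < 30 kt ⇒ not rapid intensification.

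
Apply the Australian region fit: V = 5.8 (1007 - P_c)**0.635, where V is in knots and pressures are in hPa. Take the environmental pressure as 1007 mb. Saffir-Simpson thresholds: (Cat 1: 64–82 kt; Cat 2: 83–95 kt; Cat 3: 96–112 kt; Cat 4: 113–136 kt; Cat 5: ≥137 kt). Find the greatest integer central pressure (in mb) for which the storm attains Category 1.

963 mb

Category 1 begins at V = 64 kt.
Required ΔP = (64/5.8)^(1/0.635) = 11.034^1.575 ≈ 43.87 mb.
P_c ≤ 1007 − 43.87 = 963.13, so the highest integer P_c is 963 mb.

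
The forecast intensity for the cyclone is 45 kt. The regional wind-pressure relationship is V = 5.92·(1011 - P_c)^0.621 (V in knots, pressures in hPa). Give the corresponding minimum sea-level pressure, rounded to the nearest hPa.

ΔP = (V / 5.92)^(1/0.621) = (45/5.92)^1.610.
45/5.92 = 7.601; 7.601^1.610 ≈ 26.21 hPa.
P_c = 1011 − 26.21 = 984.79 ≈ 985 hPa.

985 hPa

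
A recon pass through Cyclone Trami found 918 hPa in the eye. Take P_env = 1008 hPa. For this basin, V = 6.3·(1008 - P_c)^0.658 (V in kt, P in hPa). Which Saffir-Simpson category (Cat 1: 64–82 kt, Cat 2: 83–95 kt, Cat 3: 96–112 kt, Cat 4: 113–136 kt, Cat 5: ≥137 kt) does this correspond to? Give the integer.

4

ΔP = 1008 − 918 = 90 hPa.
V ≈ 6.3 × 90^0.658 = 6.3 × 19.31 ≈ 122 kt.
122 kt falls in the Category 4 band.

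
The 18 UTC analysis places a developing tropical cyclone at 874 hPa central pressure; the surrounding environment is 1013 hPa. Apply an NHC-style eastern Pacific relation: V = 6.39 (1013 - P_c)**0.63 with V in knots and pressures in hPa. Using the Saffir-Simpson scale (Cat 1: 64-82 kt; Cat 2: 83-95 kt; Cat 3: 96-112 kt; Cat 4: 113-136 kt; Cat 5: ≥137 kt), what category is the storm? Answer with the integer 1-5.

5

ΔP = 1013 − 874 = 139 hPa.
V ≈ 6.39 × 139^0.63 = 6.39 × 22.39 ≈ 143 kt.
143 kt falls in the Category 5 band.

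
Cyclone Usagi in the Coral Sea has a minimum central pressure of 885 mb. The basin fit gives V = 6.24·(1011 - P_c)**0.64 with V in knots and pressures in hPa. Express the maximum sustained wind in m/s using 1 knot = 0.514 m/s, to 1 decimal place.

70.9 m/s

ΔP = 1011 − 885 = 126 mb.
V ≈ 6.24 × 126^0.64 = 6.24 × 22.092 ≈ 137.855 kt.
137.855 × 0.514 ≈ 70.86 m/s → 70.9 m/s.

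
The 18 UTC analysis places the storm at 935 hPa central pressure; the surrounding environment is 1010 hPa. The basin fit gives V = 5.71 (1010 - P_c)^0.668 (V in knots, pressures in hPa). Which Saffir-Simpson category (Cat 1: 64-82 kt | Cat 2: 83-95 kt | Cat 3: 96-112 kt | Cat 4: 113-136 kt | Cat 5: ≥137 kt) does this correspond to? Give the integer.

3

ΔP = 1010 − 935 = 75 hPa.
V ≈ 5.71 × 75^0.668 = 5.71 × 17.89 ≈ 102 kt.
102 kt falls in the Category 3 band.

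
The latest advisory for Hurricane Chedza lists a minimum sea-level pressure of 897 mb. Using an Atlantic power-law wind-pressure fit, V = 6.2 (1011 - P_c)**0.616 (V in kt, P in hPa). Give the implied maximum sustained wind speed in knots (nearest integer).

115 kt

ΔP = 1011 − 897 = 114 mb.
114^0.616 ≈ 18.495.
V ≈ 6.2 × 18.495 ≈ 114.7 kt.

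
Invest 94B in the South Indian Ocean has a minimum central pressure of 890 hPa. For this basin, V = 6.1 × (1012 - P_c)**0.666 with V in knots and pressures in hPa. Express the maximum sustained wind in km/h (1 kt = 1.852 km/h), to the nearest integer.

277 km/h

ΔP = 1012 − 890 = 122 hPa.
V ≈ 6.1 × 122^0.666 = 6.1 × 24.520 ≈ 149.570 kt.
149.570 × 1.852 ≈ 277.00 km/h → 277 km/h.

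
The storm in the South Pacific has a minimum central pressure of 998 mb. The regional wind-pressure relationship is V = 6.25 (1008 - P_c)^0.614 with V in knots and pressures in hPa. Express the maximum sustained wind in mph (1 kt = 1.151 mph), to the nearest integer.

30 mph

ΔP = 1008 − 998 = 10 mb.
V ≈ 6.25 × 10^0.614 = 6.25 × 4.111 ≈ 25.697 kt.
25.697 × 1.151 ≈ 29.58 mph → 30 mph.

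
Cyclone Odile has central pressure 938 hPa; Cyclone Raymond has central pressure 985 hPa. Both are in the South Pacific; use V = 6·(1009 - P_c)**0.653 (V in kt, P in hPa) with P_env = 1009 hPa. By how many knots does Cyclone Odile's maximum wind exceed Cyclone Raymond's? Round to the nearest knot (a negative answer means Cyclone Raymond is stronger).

49 kt

Cyclone Odile: ΔP = 71; V ≈ 6 × 71^0.653 ≈ 97.06 kt.
Cyclone Raymond: ΔP = 24; V ≈ 6 × 24^0.653 ≈ 47.80 kt.
Difference ≈ 97.06 − 47.80 = 49.26 → 49 kt.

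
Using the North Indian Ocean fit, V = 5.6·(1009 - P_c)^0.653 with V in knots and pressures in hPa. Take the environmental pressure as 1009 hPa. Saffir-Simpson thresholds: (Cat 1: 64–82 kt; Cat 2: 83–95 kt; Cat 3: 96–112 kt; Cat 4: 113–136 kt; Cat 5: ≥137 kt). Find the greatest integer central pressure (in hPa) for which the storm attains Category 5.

Category 5 begins at V = 137 kt.
Required ΔP = (137/5.6)^(1/0.653) = 24.464^1.531 ≈ 133.78 hPa.
P_c ≤ 1009 − 133.78 = 875.22, so the highest integer P_c is 875 hPa.

875 hPa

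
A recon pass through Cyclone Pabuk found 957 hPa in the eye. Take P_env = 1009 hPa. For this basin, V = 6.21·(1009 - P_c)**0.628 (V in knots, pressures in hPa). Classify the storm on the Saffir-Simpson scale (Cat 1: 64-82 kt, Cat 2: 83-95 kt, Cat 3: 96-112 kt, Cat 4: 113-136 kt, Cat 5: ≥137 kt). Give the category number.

ΔP = 1009 − 957 = 52 hPa.
V ≈ 6.21 × 52^0.628 = 6.21 × 11.96 ≈ 74 kt.
74 kt falls in the Category 1 band.

1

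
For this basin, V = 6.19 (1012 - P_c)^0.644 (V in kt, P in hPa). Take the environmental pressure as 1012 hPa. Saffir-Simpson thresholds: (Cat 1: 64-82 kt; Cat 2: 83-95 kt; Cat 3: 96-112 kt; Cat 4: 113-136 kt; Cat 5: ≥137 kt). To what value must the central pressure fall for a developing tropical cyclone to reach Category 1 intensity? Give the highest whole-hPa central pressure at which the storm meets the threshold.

Category 1 begins at V = 64 kt.
Required ΔP = (64/6.19)^(1/0.644) = 10.339^1.553 ≈ 37.61 hPa.
P_c ≤ 1012 − 37.61 = 974.39, so the highest integer P_c is 974 hPa.

974 hPa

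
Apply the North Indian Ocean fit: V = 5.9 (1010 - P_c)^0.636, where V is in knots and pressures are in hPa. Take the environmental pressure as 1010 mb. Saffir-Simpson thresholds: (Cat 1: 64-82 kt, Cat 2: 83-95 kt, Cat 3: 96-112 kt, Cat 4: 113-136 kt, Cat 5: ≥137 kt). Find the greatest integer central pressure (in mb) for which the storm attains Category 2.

946 mb

Category 2 begins at V = 83 kt.
Required ΔP = (83/5.9)^(1/0.636) = 14.068^1.572 ≈ 63.88 mb.
P_c ≤ 1010 − 63.88 = 946.12, so the highest integer P_c is 946 mb.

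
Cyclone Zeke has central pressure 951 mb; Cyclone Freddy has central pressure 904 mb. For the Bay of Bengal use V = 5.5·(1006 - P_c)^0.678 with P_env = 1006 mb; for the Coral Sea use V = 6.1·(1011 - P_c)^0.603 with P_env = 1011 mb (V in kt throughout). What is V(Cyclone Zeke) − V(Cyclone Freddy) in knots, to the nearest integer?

Cyclone Zeke: ΔP = 55; V ≈ 5.5 × 55^0.678 ≈ 83.24 kt.
Cyclone Freddy: ΔP = 107; V ≈ 6.1 × 107^0.603 ≈ 102.11 kt.
Difference ≈ 83.24 − 102.11 = -18.87 → -19 kt.

-19 kt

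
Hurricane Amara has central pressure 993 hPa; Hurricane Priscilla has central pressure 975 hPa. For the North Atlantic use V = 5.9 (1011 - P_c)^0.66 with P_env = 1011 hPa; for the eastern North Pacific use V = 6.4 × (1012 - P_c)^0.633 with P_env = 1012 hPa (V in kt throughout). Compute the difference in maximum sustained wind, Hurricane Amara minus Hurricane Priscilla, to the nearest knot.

-23 kt

Hurricane Amara: ΔP = 18; V ≈ 5.9 × 18^0.66 ≈ 39.75 kt.
Hurricane Priscilla: ΔP = 37; V ≈ 6.4 × 37^0.633 ≈ 62.93 kt.
Difference ≈ 39.75 − 62.93 = -23.18 → -23 kt.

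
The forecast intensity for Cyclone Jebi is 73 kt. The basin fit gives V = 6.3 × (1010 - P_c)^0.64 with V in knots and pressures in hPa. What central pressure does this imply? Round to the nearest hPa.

964 hPa

ΔP = (V / 6.3)^(1/0.64) = (73/6.3)^1.562.
73/6.3 = 11.587; 11.587^1.562 ≈ 45.97 hPa.
P_c = 1010 − 45.97 = 964.03 ≈ 964 hPa.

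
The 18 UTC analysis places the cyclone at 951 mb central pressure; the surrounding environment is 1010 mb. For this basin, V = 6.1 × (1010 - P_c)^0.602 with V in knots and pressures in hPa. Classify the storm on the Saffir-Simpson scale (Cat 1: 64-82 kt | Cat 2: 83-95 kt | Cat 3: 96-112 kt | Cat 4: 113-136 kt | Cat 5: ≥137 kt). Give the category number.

1

ΔP = 1010 − 951 = 59 mb.
V ≈ 6.1 × 59^0.602 = 6.1 × 11.64 ≈ 71 kt.
71 kt falls in the Category 1 band.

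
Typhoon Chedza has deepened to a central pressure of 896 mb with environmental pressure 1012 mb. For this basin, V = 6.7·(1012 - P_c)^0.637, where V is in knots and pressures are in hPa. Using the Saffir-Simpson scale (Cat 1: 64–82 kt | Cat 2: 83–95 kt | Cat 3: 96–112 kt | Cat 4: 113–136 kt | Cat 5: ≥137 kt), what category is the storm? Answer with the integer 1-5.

5

ΔP = 1012 − 896 = 116 mb.
V ≈ 6.7 × 116^0.637 = 6.7 × 20.66 ≈ 138 kt.
138 kt falls in the Category 5 band.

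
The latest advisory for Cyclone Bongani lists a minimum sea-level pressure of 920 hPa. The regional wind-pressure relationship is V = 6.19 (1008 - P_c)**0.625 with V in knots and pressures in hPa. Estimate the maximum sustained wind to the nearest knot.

ΔP = 1008 − 920 = 88 hPa.
88^0.625 ≈ 16.417.
V ≈ 6.19 × 16.417 ≈ 101.6 kt.

102 kt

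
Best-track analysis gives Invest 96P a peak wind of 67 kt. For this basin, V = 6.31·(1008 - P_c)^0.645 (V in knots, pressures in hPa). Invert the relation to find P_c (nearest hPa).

ΔP = (V / 6.31)^(1/0.645) = (67/6.31)^1.550.
67/6.31 = 10.618; 10.618^1.550 ≈ 38.97 hPa.
P_c = 1008 − 38.97 = 969.03 ≈ 969 hPa.

969 hPa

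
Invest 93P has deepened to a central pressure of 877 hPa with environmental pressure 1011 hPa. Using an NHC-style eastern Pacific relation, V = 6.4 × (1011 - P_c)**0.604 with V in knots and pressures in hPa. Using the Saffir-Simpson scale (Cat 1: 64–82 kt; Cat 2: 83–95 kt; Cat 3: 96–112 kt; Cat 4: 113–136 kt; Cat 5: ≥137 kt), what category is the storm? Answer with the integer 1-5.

4

ΔP = 1011 − 877 = 134 hPa.
V ≈ 6.4 × 134^0.604 = 6.4 × 19.27 ≈ 123 kt.
123 kt falls in the Category 4 band.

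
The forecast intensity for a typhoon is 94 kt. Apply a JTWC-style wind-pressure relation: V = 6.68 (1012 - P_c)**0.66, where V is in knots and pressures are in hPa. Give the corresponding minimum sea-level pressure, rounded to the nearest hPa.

957 hPa

ΔP = (V / 6.68)^(1/0.66) = (94/6.68)^1.515.
94/6.68 = 14.072; 14.072^1.515 ≈ 54.94 hPa.
P_c = 1012 − 54.94 = 957.06 ≈ 957 hPa.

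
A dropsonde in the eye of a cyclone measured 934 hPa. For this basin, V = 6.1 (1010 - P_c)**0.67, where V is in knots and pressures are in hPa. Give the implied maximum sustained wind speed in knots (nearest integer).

111 kt

ΔP = 1010 − 934 = 76 hPa.
76^0.67 ≈ 18.203.
V ≈ 6.1 × 18.203 ≈ 111.0 kt.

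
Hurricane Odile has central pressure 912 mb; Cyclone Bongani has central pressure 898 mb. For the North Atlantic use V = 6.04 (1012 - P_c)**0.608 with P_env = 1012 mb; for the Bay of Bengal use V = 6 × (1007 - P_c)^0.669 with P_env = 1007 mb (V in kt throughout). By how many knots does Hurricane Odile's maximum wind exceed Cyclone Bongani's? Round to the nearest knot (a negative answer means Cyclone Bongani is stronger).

-39 kt

Hurricane Odile: ΔP = 100; V ≈ 6.04 × 100^0.608 ≈ 99.32 kt.
Cyclone Bongani: ΔP = 109; V ≈ 6 × 109^0.669 ≈ 138.42 kt.
Difference ≈ 99.32 − 138.42 = -39.10 → -39 kt.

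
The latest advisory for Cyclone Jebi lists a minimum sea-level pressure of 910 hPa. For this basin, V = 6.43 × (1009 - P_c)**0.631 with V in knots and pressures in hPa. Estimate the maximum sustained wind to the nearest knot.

ΔP = 1009 − 910 = 99 hPa.
99^0.631 ≈ 18.165.
V ≈ 6.43 × 18.165 ≈ 116.8 kt.

117 kt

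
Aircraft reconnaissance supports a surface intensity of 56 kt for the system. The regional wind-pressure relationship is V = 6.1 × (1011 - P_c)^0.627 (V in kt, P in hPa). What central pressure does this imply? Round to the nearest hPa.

977 hPa

ΔP = (V / 6.1)^(1/0.627) = (56/6.1)^1.595.
56/6.1 = 9.180; 9.180^1.595 ≈ 34.33 hPa.
P_c = 1011 − 34.33 = 976.67 ≈ 977 hPa.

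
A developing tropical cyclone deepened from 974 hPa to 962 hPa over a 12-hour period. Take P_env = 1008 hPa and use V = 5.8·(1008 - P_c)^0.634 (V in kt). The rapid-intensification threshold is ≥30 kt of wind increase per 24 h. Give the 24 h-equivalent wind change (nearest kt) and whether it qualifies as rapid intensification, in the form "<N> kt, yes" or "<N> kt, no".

V₁: ΔP = 34, V ≈ 5.8 × 34^0.634 ≈ 54.25 kt.
V₂: ΔP = 46, V ≈ 5.8 × 46^0.634 ≈ 65.71 kt.
ΔV over 12 h = 11.46 kt → 24 h equivalent = 11.46 × 24/12 ≈ 22.92 kt.
23 kt < 30 kt ⇒ not rapid intensification.

23 kt, no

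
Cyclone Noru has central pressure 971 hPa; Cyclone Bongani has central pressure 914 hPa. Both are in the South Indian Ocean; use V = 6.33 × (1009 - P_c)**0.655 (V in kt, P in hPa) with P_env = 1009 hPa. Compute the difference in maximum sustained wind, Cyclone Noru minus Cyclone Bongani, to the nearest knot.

Cyclone Noru: ΔP = 38; V ≈ 6.33 × 38^0.655 ≈ 68.57 kt.
Cyclone Bongani: ΔP = 95; V ≈ 6.33 × 95^0.655 ≈ 124.97 kt.
Difference ≈ 68.57 − 124.97 = -56.40 → -56 kt.

-56 kt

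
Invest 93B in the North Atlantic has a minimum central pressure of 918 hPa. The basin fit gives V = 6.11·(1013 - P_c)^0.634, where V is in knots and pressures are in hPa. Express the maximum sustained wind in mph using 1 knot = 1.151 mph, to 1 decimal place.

126.2 mph

ΔP = 1013 − 918 = 95 hPa.
V ≈ 6.11 × 95^0.634 = 6.11 × 17.942 ≈ 109.627 kt.
109.627 × 1.151 ≈ 126.18 mph → 126.2 mph.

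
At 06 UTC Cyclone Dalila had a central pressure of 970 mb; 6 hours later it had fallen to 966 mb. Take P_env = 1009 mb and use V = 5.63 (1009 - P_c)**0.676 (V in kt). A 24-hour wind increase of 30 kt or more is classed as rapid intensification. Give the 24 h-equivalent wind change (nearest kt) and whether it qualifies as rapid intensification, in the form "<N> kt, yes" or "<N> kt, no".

18 kt, no

V₁: ΔP = 39, V ≈ 5.63 × 39^0.676 ≈ 67.00 kt.
V₂: ΔP = 43, V ≈ 5.63 × 43^0.676 ≈ 71.57 kt.
ΔV over 6 h = 4.57 kt → 24 h equivalent = 4.57 × 24/6 ≈ 18.28 kt.
18 kt < 30 kt ⇒ not rapid intensification.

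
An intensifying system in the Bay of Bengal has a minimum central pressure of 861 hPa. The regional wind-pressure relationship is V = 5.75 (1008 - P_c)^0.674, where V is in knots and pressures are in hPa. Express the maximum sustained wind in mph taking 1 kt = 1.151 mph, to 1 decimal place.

191.2 mph

ΔP = 1008 − 861 = 147 hPa.
V ≈ 5.75 × 147^0.674 = 5.75 × 28.892 ≈ 166.127 kt.
166.127 × 1.151 ≈ 191.21 mph → 191.2 mph.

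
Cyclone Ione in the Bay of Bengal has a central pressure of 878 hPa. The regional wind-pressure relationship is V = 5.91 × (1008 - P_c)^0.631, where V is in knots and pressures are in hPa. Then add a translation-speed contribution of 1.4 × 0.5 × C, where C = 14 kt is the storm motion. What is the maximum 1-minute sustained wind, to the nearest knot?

137 kt

ΔP = 1008 − 878 = 130 hPa.
130^0.631 ≈ 21.572.
V ≈ 5.91 × 21.572 ≈ 127.5 kt.
Translation term: 1.4 × 0.5 × 14 = 9.8 kt.
Corrected V ≈ 137.3 kt → 137 kt.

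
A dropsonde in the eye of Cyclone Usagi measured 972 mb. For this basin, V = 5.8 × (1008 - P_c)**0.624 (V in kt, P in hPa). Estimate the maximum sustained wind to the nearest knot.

54 kt

ΔP = 1008 − 972 = 36 mb.
36^0.624 ≈ 9.357.
V ≈ 5.8 × 9.357 ≈ 54.3 kt.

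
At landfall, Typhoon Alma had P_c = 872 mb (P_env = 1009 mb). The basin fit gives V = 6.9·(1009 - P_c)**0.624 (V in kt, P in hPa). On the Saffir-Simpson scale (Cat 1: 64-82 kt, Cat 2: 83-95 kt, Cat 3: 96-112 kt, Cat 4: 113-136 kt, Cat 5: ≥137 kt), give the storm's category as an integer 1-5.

5

ΔP = 1009 − 872 = 137 mb.
V ≈ 6.9 × 137^0.624 = 6.9 × 21.54 ≈ 149 kt.
149 kt falls in the Category 5 band.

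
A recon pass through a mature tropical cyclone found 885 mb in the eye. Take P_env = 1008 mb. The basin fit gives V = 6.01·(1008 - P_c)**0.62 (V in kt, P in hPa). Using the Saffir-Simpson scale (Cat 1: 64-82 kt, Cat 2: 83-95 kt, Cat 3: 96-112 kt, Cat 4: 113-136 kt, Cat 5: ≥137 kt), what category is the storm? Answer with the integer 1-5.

4

ΔP = 1008 − 885 = 123 mb.
V ≈ 6.01 × 123^0.62 = 6.01 × 19.76 ≈ 119 kt.
119 kt falls in the Category 4 band.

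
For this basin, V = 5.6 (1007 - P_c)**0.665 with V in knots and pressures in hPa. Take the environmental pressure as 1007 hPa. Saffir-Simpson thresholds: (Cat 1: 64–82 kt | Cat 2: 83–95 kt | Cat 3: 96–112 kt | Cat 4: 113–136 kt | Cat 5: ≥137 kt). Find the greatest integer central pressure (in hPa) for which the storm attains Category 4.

915 hPa

Category 4 begins at V = 113 kt.
Required ΔP = (113/5.6)^(1/0.665) = 20.179^1.504 ≈ 91.67 hPa.
P_c ≤ 1007 − 91.67 = 915.33, so the highest integer P_c is 915 hPa.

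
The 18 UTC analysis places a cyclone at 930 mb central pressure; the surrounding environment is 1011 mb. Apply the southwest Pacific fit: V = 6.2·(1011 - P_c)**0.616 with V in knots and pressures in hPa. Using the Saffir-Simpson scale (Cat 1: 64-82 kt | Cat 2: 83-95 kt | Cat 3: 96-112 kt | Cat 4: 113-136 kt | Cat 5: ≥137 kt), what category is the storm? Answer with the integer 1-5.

2

ΔP = 1011 − 930 = 81 mb.
V ≈ 6.2 × 81^0.616 = 6.2 × 14.98 ≈ 93 kt.
93 kt falls in the Category 2 band.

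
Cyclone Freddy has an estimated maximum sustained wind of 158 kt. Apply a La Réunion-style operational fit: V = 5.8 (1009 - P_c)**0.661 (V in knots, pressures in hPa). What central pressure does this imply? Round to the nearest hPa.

ΔP = (V / 5.8)^(1/0.661) = (158/5.8)^1.513.
158/5.8 = 27.241; 27.241^1.513 ≈ 148.35 hPa.
P_c = 1009 − 148.35 = 860.65 ≈ 861 hPa.

861 hPa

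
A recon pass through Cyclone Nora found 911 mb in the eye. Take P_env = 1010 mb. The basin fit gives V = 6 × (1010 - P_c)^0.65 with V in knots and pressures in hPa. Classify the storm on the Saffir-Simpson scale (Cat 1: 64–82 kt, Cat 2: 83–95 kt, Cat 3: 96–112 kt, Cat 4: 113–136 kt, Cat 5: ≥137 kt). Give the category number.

ΔP = 1010 − 911 = 99 mb.
V ≈ 6 × 99^0.65 = 6 × 19.82 ≈ 119 kt.
119 kt falls in the Category 4 band.

4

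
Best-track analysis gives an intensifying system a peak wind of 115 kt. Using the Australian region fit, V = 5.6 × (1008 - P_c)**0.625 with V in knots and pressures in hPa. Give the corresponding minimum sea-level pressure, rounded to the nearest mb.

ΔP = (V / 5.6)^(1/0.625) = (115/5.6)^1.600.
115/5.6 = 20.536; 20.536^1.600 ≈ 125.90 mb.
P_c = 1008 − 125.90 = 882.10 ≈ 882 mb.

882 mb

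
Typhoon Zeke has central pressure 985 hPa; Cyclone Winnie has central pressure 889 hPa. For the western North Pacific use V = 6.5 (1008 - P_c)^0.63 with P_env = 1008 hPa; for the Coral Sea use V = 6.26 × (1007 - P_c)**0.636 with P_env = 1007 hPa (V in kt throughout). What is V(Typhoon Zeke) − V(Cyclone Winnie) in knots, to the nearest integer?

-83 kt

Typhoon Zeke: ΔP = 23; V ≈ 6.5 × 23^0.63 ≈ 46.86 kt.
Cyclone Winnie: ΔP = 118; V ≈ 6.26 × 118^0.636 ≈ 130.10 kt.
Difference ≈ 46.86 − 130.10 = -83.24 → -83 kt.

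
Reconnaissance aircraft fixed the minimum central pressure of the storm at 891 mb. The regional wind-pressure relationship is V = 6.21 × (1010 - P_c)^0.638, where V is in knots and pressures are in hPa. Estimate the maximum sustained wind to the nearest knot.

ΔP = 1010 − 891 = 119 mb.
119^0.638 ≈ 21.096.
V ≈ 6.21 × 21.096 ≈ 131.0 kt.

131 kt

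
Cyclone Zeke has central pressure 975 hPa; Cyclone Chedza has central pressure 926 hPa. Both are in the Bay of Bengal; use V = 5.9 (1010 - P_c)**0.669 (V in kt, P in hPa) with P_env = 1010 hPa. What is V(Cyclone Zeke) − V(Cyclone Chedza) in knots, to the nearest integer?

Cyclone Zeke: ΔP = 35; V ≈ 5.9 × 35^0.669 ≈ 63.66 kt.
Cyclone Chedza: ΔP = 84; V ≈ 5.9 × 84^0.669 ≈ 114.34 kt.
Difference ≈ 63.66 − 114.34 = -50.68 → -51 kt.

-51 kt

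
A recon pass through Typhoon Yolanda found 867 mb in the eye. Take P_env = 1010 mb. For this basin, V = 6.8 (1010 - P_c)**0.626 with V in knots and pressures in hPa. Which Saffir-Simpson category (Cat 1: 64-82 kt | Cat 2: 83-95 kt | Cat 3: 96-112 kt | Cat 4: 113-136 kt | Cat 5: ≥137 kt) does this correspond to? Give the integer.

5

ΔP = 1010 − 867 = 143 mb.
V ≈ 6.8 × 143^0.626 = 6.8 × 22.35 ≈ 152 kt.
152 kt falls in the Category 5 band.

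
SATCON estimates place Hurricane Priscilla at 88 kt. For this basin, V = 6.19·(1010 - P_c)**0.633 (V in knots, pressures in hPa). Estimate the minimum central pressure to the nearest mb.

944 mb

ΔP = (V / 6.19)^(1/0.633) = (88/6.19)^1.580.
88/6.19 = 14.216; 14.216^1.580 ≈ 66.25 mb.
P_c = 1010 − 66.25 = 943.75 ≈ 944 mb.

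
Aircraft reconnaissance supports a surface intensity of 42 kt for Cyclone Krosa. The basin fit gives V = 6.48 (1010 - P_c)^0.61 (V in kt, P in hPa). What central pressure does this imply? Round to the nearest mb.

ΔP = (V / 6.48)^(1/0.61) = (42/6.48)^1.639.
42/6.48 = 6.481; 6.481^1.639 ≈ 21.41 mb.
P_c = 1010 − 21.41 = 988.59 ≈ 989 mb.

989 mb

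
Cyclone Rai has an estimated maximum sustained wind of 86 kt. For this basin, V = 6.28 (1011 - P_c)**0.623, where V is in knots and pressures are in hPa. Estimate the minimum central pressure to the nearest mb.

ΔP = (V / 6.28)^(1/0.623) = (86/6.28)^1.605.
86/6.28 = 13.694; 13.694^1.605 ≈ 66.73 mb.
P_c = 1011 − 66.73 = 944.27 ≈ 944 mb.

944 mb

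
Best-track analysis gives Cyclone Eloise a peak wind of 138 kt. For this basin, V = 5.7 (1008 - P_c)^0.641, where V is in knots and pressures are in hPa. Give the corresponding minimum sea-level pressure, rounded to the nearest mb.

864 mb

ΔP = (V / 5.7)^(1/0.641) = (138/5.7)^1.560.
138/5.7 = 24.211; 24.211^1.560 ≈ 144.26 mb.
P_c = 1008 − 144.26 = 863.74 ≈ 864 mb.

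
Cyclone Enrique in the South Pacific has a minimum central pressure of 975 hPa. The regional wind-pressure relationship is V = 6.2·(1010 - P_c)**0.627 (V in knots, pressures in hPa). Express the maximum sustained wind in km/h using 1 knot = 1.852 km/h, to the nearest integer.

107 km/h

ΔP = 1010 − 975 = 35 hPa.
V ≈ 6.2 × 35^0.627 = 6.2 × 9.292 ≈ 57.613 kt.
57.613 × 1.852 ≈ 106.70 km/h → 107 km/h.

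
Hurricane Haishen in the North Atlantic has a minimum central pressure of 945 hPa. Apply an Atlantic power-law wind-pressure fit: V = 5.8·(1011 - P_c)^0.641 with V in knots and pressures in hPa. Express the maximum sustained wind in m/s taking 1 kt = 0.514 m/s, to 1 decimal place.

43.7 m/s

ΔP = 1011 − 945 = 66 hPa.
V ≈ 5.8 × 66^0.641 = 5.8 × 14.667 ≈ 85.066 kt.
85.066 × 0.514 ≈ 43.72 m/s → 43.7 m/s.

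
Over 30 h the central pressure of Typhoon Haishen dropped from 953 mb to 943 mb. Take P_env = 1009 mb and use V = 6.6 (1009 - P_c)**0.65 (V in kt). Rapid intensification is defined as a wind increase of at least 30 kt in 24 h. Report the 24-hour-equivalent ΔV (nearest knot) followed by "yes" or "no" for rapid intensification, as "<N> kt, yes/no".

8 kt, no

V₁: ΔP = 56, V ≈ 6.6 × 56^0.65 ≈ 90.34 kt.
V₂: ΔP = 66, V ≈ 6.6 × 66^0.65 ≈ 100.52 kt.
ΔV over 30 h = 10.18 kt → 24 h equivalent = 10.18 × 24/30 ≈ 8.14 kt.
8 kt < 30 kt ⇒ not rapid intensification.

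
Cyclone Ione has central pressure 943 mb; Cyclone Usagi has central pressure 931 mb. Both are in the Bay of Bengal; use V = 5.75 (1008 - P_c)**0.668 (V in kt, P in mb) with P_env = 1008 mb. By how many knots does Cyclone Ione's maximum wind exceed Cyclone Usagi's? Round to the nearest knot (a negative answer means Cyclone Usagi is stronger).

-11 kt

Cyclone Ione: ΔP = 65; V ≈ 5.75 × 65^0.668 ≈ 93.47 kt.
Cyclone Usagi: ΔP = 77; V ≈ 5.75 × 77^0.668 ≈ 104.68 kt.
Difference ≈ 93.47 − 104.68 = -11.21 → -11 kt.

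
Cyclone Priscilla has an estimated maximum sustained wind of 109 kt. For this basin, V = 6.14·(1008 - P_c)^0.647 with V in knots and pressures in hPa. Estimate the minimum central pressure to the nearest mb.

923 mb

ΔP = (V / 6.14)^(1/0.647) = (109/6.14)^1.546.
109/6.14 = 17.752; 17.752^1.546 ≈ 85.28 mb.
P_c = 1008 − 85.28 = 922.72 ≈ 923 mb.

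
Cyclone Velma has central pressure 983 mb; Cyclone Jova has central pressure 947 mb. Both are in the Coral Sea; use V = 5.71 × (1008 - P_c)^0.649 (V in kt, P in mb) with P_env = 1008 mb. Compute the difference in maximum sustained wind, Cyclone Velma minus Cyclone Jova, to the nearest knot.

Cyclone Velma: ΔP = 25; V ≈ 5.71 × 25^0.649 ≈ 46.12 kt.
Cyclone Jova: ΔP = 61; V ≈ 5.71 × 61^0.649 ≈ 82.28 kt.
Difference ≈ 46.12 − 82.28 = -36.16 → -36 kt.

-36 kt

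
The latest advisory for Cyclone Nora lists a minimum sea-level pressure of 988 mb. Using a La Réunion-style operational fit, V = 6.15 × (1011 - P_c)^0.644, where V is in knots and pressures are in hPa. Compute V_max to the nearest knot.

46 kt

ΔP = 1011 − 988 = 23 mb.
23^0.644 ≈ 7.533.
V ≈ 6.15 × 7.533 ≈ 46.3 kt.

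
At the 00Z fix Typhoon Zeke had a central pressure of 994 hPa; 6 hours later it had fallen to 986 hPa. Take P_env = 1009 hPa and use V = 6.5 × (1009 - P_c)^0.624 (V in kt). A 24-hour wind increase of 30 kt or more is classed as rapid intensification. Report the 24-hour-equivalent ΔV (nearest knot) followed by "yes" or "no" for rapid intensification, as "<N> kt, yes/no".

V₁: ΔP = 15, V ≈ 6.5 × 15^0.624 ≈ 35.22 kt.
V₂: ΔP = 23, V ≈ 6.5 × 23^0.624 ≈ 45.99 kt.
ΔV over 6 h = 10.77 kt → 24 h equivalent = 10.77 × 24/6 ≈ 43.08 kt.
43 kt ≥ 30 kt ⇒ rapid intensification.

43 kt, yes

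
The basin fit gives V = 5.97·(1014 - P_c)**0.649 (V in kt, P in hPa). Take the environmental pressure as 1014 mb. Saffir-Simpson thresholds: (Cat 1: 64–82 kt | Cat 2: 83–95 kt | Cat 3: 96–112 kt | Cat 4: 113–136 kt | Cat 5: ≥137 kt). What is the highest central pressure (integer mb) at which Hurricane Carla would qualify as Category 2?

956 mb

Category 2 begins at V = 83 kt.
Required ΔP = (83/5.97)^(1/0.649) = 13.903^1.541 ≈ 57.72 mb.
P_c ≤ 1014 − 57.72 = 956.28, so the highest integer P_c is 956 mb.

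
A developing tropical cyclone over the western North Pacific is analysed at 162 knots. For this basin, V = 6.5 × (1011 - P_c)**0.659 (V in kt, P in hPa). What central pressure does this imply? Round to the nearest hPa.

879 hPa

ΔP = (V / 6.5)^(1/0.659) = (162/6.5)^1.517.
162/6.5 = 24.923; 24.923^1.517 ≈ 131.61 hPa.
P_c = 1011 − 131.61 = 879.39 ≈ 879 hPa.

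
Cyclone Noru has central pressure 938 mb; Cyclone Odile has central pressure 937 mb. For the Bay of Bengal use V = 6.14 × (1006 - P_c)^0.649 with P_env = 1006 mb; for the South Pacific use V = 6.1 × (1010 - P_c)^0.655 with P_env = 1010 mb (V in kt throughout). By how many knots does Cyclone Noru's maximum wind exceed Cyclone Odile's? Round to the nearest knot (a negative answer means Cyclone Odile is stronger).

-6 kt

Cyclone Noru: ΔP = 68; V ≈ 6.14 × 68^0.649 ≈ 94.94 kt.
Cyclone Odile: ΔP = 73; V ≈ 6.1 × 73^0.655 ≈ 101.35 kt.
Difference ≈ 94.94 − 101.35 = -6.41 → -6 kt.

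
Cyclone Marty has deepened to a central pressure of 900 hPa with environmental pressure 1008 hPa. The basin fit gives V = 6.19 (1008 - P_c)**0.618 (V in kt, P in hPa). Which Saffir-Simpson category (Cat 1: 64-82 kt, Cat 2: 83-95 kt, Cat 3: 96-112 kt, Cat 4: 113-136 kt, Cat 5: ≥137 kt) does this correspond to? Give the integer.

ΔP = 1008 − 900 = 108 hPa.
V ≈ 6.19 × 108^0.618 = 6.19 × 18.06 ≈ 112 kt.
112 kt falls in the Category 3 band.

3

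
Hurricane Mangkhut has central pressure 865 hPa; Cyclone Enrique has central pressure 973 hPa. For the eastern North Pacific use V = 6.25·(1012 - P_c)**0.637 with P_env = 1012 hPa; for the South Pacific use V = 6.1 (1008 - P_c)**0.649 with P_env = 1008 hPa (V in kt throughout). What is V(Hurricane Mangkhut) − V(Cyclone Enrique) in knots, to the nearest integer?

Hurricane Mangkhut: ΔP = 147; V ≈ 6.25 × 147^0.637 ≈ 150.13 kt.
Cyclone Enrique: ΔP = 35; V ≈ 6.1 × 35^0.649 ≈ 61.30 kt.
Difference ≈ 150.13 − 61.30 = 88.83 → 89 kt.

89 kt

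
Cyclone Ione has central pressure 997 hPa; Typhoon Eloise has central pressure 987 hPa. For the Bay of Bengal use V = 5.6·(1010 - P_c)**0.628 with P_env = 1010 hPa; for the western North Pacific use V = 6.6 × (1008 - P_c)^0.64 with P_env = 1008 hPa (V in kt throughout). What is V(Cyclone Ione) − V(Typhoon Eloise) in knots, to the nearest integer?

-18 kt

Cyclone Ione: ΔP = 13; V ≈ 5.6 × 13^0.628 ≈ 28.04 kt.
Typhoon Eloise: ΔP = 21; V ≈ 6.6 × 21^0.64 ≈ 46.32 kt.
Difference ≈ 28.04 − 46.32 = -18.28 → -18 kt.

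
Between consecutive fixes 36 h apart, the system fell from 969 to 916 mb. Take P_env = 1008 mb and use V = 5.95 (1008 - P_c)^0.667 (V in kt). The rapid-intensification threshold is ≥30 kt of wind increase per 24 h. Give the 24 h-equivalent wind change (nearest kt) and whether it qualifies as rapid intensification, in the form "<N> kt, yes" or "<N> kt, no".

35 kt, yes

V₁: ΔP = 39, V ≈ 5.95 × 39^0.667 ≈ 68.51 kt.
V₂: ΔP = 92, V ≈ 5.95 × 92^0.667 ≈ 121.44 kt.
ΔV over 36 h = 52.93 kt → 24 h equivalent = 52.93 × 24/36 ≈ 35.29 kt.
35 kt ≥ 30 kt ⇒ rapid intensification.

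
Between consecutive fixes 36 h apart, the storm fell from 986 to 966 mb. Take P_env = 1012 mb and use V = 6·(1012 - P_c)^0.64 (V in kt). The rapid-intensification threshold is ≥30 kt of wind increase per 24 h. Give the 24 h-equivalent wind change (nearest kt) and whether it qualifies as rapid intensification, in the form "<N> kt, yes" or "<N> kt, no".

V₁: ΔP = 26, V ≈ 6 × 26^0.64 ≈ 48.28 kt.
V₂: ΔP = 46, V ≈ 6 × 46^0.64 ≈ 69.55 kt.
ΔV over 36 h = 21.27 kt → 24 h equivalent = 21.27 × 24/36 ≈ 14.18 kt.
14 kt < 30 kt ⇒ not rapid intensification.

14 kt, no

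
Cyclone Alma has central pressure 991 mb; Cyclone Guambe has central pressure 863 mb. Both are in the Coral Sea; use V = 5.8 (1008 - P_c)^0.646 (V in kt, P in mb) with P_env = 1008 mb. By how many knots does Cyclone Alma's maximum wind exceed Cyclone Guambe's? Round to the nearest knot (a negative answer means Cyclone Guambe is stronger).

-108 kt

Cyclone Alma: ΔP = 17; V ≈ 5.8 × 17^0.646 ≈ 36.17 kt.
Cyclone Guambe: ΔP = 145; V ≈ 5.8 × 145^0.646 ≈ 144.43 kt.
Difference ≈ 36.17 − 144.43 = -108.26 → -108 kt.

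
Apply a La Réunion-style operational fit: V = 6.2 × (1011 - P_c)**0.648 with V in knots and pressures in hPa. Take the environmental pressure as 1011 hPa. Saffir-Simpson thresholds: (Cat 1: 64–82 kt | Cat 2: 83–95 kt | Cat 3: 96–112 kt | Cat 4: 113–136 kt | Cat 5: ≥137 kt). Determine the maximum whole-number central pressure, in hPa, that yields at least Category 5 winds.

Category 5 begins at V = 137 kt.
Required ΔP = (137/6.2)^(1/0.648) = 22.097^1.543 ≈ 118.74 hPa.
P_c ≤ 1011 − 118.74 = 892.26, so the highest integer P_c is 892 hPa.

892 hPa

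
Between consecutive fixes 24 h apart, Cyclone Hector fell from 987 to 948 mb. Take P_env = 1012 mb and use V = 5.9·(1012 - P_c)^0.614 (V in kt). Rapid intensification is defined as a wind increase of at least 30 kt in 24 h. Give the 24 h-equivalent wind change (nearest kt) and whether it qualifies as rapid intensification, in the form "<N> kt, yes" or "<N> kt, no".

33 kt, yes

V₁: ΔP = 25, V ≈ 5.9 × 25^0.614 ≈ 42.58 kt.
V₂: ΔP = 64, V ≈ 5.9 × 64^0.614 ≈ 75.83 kt.
ΔV over 24 h = 33.25 kt → 24 h equivalent = 33.25 × 24/24 ≈ 33.25 kt.
33 kt ≥ 30 kt ⇒ rapid intensification.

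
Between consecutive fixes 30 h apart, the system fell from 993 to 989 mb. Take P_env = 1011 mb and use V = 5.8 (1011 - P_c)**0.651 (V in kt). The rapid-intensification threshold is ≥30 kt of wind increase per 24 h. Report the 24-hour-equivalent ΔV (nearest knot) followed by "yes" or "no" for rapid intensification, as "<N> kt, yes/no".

V₁: ΔP = 18, V ≈ 5.8 × 18^0.651 ≈ 38.07 kt.
V₂: ΔP = 22, V ≈ 5.8 × 22^0.651 ≈ 43.39 kt.
ΔV over 30 h = 5.32 kt → 24 h equivalent = 5.32 × 24/30 ≈ 4.26 kt.
4 kt < 30 kt ⇒ not rapid intensification.

4 kt, no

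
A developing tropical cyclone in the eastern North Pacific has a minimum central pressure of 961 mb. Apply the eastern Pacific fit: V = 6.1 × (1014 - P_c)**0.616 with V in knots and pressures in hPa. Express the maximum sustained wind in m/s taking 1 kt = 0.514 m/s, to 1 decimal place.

36.2 m/s

ΔP = 1014 − 961 = 53 mb.
V ≈ 6.1 × 53^0.616 = 6.1 × 11.539 ≈ 70.386 kt.
70.386 × 0.514 ≈ 36.18 m/s → 36.2 m/s.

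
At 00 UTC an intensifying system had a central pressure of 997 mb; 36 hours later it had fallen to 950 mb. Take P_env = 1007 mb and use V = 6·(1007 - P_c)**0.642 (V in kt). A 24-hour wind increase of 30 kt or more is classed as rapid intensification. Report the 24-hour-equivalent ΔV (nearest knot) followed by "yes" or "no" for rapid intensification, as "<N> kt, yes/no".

36 kt, yes

V₁: ΔP = 10, V ≈ 6 × 10^0.642 ≈ 26.31 kt.
V₂: ΔP = 57, V ≈ 6 × 57^0.642 ≈ 80.43 kt.
ΔV over 36 h = 54.12 kt → 24 h equivalent = 54.12 × 24/36 ≈ 36.08 kt.
36 kt ≥ 30 kt ⇒ rapid intensification.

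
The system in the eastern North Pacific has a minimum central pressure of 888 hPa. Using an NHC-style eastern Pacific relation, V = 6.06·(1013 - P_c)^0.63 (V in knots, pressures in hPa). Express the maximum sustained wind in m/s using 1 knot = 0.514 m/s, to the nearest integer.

ΔP = 1013 − 888 = 125 hPa.
V ≈ 6.06 × 125^0.63 = 6.06 × 20.944 ≈ 126.919 kt.
126.919 × 0.514 ≈ 65.24 m/s → 65 m/s.

65 m/s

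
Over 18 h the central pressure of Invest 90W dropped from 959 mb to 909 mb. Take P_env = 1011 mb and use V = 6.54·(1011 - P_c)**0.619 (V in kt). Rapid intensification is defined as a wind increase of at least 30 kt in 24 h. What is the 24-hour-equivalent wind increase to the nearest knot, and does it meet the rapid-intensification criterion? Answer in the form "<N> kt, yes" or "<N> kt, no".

V₁: ΔP = 52, V ≈ 6.54 × 52^0.619 ≈ 75.47 kt.
V₂: ΔP = 102, V ≈ 6.54 × 102^0.619 ≈ 114.53 kt.
ΔV over 18 h = 39.06 kt → 24 h equivalent = 39.06 × 24/18 ≈ 52.08 kt.
52 kt ≥ 30 kt ⇒ rapid intensification.

52 kt, yes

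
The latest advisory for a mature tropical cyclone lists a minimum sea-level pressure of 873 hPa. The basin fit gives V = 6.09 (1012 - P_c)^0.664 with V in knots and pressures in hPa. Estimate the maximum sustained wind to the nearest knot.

ΔP = 1012 − 873 = 139 hPa.
139^0.664 ≈ 26.483.
V ≈ 6.09 × 26.483 ≈ 161.3 kt.

161 kt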